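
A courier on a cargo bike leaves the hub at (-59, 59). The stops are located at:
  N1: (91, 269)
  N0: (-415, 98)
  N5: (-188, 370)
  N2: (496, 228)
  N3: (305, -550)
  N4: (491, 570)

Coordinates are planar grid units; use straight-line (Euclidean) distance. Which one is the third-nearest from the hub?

Distances from the hub ((-59, 59)):
N1: 258.1
N5: 336.7
N0: 358.1
N2: 580.2
N3: 709.5
N4: 750.7
The third-nearest is N0 at 358.1.

N0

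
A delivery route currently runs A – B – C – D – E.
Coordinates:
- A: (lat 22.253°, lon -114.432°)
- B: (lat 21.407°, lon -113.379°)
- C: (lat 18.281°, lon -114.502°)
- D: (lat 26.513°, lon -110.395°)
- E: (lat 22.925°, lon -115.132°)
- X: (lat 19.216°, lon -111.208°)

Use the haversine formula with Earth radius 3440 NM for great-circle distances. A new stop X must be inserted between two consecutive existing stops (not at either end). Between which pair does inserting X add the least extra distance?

Added distance for inserting X between each consecutive pair:
A–B: 358.9 NM
B–C: 177.0 NM
C–D: 91.7 NM
D–E: 417.0 NM
Smallest added distance is 91.7 NM, inserting between C and D.

between C and D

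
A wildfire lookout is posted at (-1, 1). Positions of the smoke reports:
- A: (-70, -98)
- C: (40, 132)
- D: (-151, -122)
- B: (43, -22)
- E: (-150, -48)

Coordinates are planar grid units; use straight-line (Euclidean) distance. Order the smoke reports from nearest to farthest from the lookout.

B, A, C, E, D

Distance from the lookout at (-1, 1) to each:
B (43, -22): 49.6
A (-70, -98): 120.7
C (40, 132): 137.3
E (-150, -48): 156.9
D (-151, -122): 194.0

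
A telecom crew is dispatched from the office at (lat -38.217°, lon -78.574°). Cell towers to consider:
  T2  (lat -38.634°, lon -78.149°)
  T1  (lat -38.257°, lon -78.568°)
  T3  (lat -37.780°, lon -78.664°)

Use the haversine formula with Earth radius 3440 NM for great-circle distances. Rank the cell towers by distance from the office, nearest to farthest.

Computing each great-circle distance from (lat -38.217°, lon -78.574°):
T1 (lat -38.257°, lon -78.568°): 2.4 NM
T3 (lat -37.780°, lon -78.664°): 26.6 NM
T2 (lat -38.634°, lon -78.149°): 32.0 NM

T1, T3, T2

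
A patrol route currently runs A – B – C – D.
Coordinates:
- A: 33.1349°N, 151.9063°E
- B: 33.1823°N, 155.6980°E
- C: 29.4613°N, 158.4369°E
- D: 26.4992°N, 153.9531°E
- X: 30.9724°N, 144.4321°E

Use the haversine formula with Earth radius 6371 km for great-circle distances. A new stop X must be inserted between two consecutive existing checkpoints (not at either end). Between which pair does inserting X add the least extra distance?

Added distance for inserting X between each consecutive pair:
A–B: 1480.0 km
B–C: 1955.4 km
C–D: 1858.0 km
Smallest added distance is 1480.0 km, inserting between A and B.

between A and B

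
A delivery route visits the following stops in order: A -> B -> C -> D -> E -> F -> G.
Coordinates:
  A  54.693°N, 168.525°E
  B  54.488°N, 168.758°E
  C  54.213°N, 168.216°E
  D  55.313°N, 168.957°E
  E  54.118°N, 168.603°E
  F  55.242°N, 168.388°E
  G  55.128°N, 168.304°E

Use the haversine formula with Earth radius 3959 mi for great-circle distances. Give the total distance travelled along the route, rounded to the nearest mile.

298 mi

Leg distances:
A→B: 17.0 mi  (cumulative 17.0 mi)
B→C: 28.9 mi  (cumulative 45.9 mi)
C→D: 81.5 mi  (cumulative 127.4 mi)
D→E: 83.8 mi  (cumulative 211.2 mi)
E→F: 78.1 mi  (cumulative 289.4 mi)
F→G: 8.5 mi  (cumulative 297.9 mi)
Total route length ≈ 298 mi.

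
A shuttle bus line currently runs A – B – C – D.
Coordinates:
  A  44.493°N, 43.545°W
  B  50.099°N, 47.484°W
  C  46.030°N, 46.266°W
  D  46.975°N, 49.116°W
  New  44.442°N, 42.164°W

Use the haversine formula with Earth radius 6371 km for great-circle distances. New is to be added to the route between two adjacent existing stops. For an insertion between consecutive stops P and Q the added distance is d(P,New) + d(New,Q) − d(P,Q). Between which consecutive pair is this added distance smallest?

Added distance for inserting New between each consecutive pair:
A–B: 165.2 km
B–C: 650.8 km
C–D: 732.9 km
Smallest added distance is 165.2 km, inserting between A and B.

between A and B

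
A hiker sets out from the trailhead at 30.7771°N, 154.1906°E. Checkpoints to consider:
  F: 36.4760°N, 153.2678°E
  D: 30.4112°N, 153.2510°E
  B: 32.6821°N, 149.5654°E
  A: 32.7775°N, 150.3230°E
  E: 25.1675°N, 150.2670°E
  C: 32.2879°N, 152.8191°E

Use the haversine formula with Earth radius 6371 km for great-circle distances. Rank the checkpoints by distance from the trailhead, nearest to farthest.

Distances from the trailhead:
D 30.4112°N, 153.2510°E: 98.7 km
C 32.2879°N, 152.8191°E: 212.4 km
A 32.7775°N, 150.3230°E: 427.9 km
B 32.6821°N, 149.5654°E: 486.0 km
F 36.4760°N, 153.2678°E: 639.4 km
E 25.1675°N, 150.2670°E: 733.0 km

D, C, A, B, F, E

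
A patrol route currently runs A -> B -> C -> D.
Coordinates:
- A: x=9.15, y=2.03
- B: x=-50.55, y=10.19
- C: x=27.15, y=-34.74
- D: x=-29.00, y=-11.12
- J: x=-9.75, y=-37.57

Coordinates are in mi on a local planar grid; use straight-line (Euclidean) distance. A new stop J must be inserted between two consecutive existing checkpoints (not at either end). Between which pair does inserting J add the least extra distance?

Added distance for inserting J between each consecutive pair:
A–B: 46.4 mi
B–C: 10.1 mi
C–D: 8.8 mi
Smallest added distance is 8.8 mi, inserting between C and D.

between C and D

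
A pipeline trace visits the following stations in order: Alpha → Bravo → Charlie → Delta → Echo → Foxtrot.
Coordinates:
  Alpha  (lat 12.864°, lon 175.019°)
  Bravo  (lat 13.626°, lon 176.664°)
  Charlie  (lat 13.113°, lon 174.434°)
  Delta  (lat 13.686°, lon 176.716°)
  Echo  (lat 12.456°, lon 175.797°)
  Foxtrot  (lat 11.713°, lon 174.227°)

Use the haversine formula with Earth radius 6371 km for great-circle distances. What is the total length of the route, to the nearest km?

Leg distances:
Alpha→Bravo: 197.2 km  (cumulative 197.2 km)
Bravo→Charlie: 247.9 km  (cumulative 445.1 km)
Charlie→Delta: 254.9 km  (cumulative 700.0 km)
Delta→Echo: 169.2 km  (cumulative 869.2 km)
Echo→Foxtrot: 189.6 km  (cumulative 1058.8 km)
Total route length ≈ 1059 km.

1059 km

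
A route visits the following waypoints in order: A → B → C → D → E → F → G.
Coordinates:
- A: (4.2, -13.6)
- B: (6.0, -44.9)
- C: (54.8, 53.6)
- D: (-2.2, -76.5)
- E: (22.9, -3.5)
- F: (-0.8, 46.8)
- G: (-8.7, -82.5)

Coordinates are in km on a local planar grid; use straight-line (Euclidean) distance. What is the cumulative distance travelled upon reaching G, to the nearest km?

546 km

Leg distances:
A→B: 31.4 km  (cumulative 31.4 km)
B→C: 109.9 km  (cumulative 141.3 km)
C→D: 142.0 km  (cumulative 283.3 km)
D→E: 77.2 km  (cumulative 360.5 km)
E→F: 55.6 km  (cumulative 416.1 km)
F→G: 129.5 km  (cumulative 545.7 km)
Cumulative distance at G ≈ 546 km.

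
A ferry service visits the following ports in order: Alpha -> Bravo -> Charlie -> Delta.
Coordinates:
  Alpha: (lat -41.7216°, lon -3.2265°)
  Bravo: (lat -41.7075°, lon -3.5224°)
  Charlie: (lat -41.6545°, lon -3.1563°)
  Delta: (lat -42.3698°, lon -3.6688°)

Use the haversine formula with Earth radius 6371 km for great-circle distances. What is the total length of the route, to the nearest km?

Leg distances:
Alpha→Bravo: 24.6 km  (cumulative 24.6 km)
Bravo→Charlie: 31.0 km  (cumulative 55.6 km)
Charlie→Delta: 90.1 km  (cumulative 145.7 km)
Total route length ≈ 146 km.

146 km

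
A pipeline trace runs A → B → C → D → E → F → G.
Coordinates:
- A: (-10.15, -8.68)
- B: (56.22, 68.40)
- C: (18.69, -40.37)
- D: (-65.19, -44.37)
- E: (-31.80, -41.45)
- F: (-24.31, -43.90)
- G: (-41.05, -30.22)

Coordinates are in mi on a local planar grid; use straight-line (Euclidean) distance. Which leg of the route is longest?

B–C

Leg distances:
A→B: 101.7 mi
B→C: 115.1 mi
C→D: 84.0 mi
D→E: 33.5 mi
E→F: 7.9 mi
F→G: 21.6 mi
The longest leg is B–C at 115.1 mi.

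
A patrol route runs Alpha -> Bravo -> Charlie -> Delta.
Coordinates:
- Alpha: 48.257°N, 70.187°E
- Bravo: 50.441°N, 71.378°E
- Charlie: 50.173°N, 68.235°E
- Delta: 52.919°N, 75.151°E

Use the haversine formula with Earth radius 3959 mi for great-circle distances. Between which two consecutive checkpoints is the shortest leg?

Bravo–Charlie

Leg distances:
Alpha→Bravo: 160.1 mi
Bravo→Charlie: 139.9 mi
Charlie→Delta: 352.4 mi
The shortest leg is Bravo–Charlie at 139.9 mi.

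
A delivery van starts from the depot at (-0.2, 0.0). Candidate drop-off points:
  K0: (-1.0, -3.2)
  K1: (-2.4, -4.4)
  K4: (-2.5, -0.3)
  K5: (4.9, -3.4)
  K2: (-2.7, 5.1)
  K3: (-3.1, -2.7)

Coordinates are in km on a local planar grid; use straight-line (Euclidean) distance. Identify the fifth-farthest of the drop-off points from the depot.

Distance to each, sorted:
K5: 6.1 km
K2: 5.7 km
K1: 4.9 km
K3: 4.0 km
K0: 3.3 km
K4: 2.3 km
The fifth-farthest is K0 at 3.3 km.

K0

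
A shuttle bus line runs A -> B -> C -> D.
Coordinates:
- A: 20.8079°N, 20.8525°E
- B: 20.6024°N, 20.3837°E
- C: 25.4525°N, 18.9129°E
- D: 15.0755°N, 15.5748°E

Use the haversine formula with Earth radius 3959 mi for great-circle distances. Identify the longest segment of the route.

C–D

Leg distances:
A→B: 33.5 mi
B→C: 347.9 mi
C→D: 748.8 mi
The longest leg is C–D at 748.8 mi.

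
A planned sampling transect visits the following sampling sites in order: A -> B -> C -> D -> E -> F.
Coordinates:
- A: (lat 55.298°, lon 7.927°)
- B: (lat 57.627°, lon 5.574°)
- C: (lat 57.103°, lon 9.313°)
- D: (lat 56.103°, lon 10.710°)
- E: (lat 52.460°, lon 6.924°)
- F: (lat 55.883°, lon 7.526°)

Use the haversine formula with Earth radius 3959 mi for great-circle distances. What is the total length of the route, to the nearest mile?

947 mi

Leg distances:
A→B: 184.3 mi  (cumulative 184.3 mi)
B→C: 143.9 mi  (cumulative 328.2 mi)
C→D: 87.2 mi  (cumulative 415.4 mi)
D→E: 294.3 mi  (cumulative 709.7 mi)
E→F: 237.8 mi  (cumulative 947.5 mi)
Total route length ≈ 947 mi.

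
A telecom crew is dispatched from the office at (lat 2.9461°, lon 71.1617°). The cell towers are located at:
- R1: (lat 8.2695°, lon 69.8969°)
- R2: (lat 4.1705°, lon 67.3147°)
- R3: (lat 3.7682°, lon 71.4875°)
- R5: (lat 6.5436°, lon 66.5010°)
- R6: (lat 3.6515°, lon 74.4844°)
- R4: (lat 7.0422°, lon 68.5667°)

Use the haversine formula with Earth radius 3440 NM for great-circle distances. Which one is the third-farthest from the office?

R4

Distance to each, sorted:
R5: 352.7 NM
R1: 328.4 NM
R4: 290.8 NM
R2: 242.0 NM
R6: 203.6 NM
R3: 53.1 NM
The third-farthest is R4 at 290.8 NM.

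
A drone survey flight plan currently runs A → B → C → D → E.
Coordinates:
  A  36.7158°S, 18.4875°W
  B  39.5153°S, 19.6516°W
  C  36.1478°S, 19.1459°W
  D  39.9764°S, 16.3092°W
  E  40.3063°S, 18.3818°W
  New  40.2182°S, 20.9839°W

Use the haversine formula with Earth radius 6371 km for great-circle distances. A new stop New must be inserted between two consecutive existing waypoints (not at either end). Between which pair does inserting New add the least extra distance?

Added distance for inserting New between each consecutive pair:
A–B: 256.4 km
B–C: 241.1 km
C–D: 385.9 km
D–E: 439.5 km
Smallest added distance is 241.1 km, inserting between B and C.

between B and C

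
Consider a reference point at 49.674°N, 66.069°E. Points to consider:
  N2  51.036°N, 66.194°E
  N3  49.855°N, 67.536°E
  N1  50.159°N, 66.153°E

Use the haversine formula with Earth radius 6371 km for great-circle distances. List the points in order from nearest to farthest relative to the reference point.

Distances from the reference point:
N1 50.159°N, 66.153°E: 54.3 km
N3 49.855°N, 67.536°E: 107.3 km
N2 51.036°N, 66.194°E: 151.7 km

N1, N3, N2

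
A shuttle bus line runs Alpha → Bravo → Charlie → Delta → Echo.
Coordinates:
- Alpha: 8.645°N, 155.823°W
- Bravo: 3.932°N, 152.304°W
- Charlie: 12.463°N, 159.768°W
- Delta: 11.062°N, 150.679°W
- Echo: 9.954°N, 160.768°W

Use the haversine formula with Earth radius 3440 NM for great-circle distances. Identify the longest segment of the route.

Bravo–Charlie

Leg distances:
Alpha→Bravo: 352.3 NM
Bravo→Charlie: 677.3 NM
Charlie→Delta: 540.8 NM
Delta→Echo: 599.2 NM
The longest leg is Bravo–Charlie at 677.3 NM.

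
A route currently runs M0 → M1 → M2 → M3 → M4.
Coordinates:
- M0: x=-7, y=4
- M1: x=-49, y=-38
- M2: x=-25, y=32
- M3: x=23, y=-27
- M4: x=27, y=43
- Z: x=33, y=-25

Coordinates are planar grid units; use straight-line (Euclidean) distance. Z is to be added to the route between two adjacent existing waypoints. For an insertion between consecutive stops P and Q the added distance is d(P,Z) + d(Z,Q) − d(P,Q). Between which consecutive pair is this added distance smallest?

Added distance for inserting Z between each consecutive pair:
M0–M1: 73.0
M1–M2: 90.3
M2–M3: 15.5
M3–M4: 8.3
Smallest added distance is 8.3, inserting between M3 and M4.

between M3 and M4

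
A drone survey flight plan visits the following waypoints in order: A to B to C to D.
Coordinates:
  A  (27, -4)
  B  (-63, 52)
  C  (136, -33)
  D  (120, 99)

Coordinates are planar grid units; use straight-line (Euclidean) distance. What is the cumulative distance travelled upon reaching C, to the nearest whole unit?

Leg distances:
A→B: 106.0  (cumulative 106.0)
B→C: 216.4  (cumulative 322.4)
Cumulative distance at C ≈ 322.

322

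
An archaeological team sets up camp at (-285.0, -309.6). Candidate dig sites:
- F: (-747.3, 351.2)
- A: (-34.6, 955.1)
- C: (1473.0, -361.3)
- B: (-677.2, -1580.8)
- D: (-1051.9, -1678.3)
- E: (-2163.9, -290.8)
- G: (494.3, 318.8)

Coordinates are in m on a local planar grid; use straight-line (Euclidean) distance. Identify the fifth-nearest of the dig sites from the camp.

D

Distances from the camp ((-285.0, -309.6)):
F: 806.5 m
G: 1001.1 m
A: 1289.3 m
B: 1330.3 m
D: 1568.9 m
C: 1758.8 m
E: 1879.0 m
The fifth-nearest is D at 1568.9 m.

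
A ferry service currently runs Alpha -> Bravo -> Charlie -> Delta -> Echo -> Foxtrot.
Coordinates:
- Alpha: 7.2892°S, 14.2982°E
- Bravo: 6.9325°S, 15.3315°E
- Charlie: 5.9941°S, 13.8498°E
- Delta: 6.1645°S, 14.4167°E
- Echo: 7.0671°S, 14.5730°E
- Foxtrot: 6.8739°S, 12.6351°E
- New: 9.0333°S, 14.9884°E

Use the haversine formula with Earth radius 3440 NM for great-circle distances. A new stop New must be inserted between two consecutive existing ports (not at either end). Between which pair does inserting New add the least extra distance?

between Alpha and Bravo

Added distance for inserting New between each consecutive pair:
Alpha–Bravo: 175.1 NM
Bravo–Charlie: 217.6 NM
Charlie–Delta: 334.9 NM
Delta–Echo: 241.2 NM
Echo–Foxtrot: 195.3 NM
Smallest added distance is 175.1 NM, inserting between Alpha and Bravo.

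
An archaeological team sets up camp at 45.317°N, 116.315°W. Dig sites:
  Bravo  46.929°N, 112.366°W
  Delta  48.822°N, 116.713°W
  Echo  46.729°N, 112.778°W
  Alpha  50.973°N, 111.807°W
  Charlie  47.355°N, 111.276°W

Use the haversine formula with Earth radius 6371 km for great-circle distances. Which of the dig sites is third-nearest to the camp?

Delta

Distance to each, sorted:
Echo: 315.0 km
Bravo: 353.1 km
Delta: 390.9 km
Charlie: 448.2 km
Alpha: 712.0 km
The third-nearest is Delta at 390.9 km.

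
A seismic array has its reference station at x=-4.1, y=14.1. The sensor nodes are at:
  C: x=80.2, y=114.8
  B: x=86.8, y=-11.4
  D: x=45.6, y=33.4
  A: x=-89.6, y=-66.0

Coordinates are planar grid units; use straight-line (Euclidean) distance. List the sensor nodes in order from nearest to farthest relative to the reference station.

Distances from the reference station:
D x=45.6, y=33.4: 53.3
B x=86.8, y=-11.4: 94.4
A x=-89.6, y=-66.0: 117.2
C x=80.2, y=114.8: 131.3

D, B, A, C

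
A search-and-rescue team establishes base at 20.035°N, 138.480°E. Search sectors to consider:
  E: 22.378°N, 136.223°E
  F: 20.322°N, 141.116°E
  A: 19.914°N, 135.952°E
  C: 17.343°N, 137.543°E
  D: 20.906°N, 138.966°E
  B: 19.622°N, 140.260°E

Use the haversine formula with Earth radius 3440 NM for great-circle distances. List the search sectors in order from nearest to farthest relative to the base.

Distance from the base at 20.035°N, 138.480°E to each:
D 20.906°N, 138.966°E: 59.0 NM
B 19.622°N, 140.260°E: 103.5 NM
A 19.914°N, 135.952°E: 142.8 NM
F 20.322°N, 141.116°E: 149.5 NM
C 17.343°N, 137.543°E: 170.2 NM
E 22.378°N, 136.223°E: 189.1 NM

D, B, A, F, C, E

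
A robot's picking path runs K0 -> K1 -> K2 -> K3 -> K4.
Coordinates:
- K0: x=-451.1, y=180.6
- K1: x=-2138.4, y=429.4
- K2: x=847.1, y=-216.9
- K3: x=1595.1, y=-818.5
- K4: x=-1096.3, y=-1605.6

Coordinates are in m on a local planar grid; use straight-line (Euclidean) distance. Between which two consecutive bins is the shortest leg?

Leg distances:
K0→K1: 1705.5 m
K1→K2: 3054.7 m
K2→K3: 959.9 m
K3→K4: 2804.1 m
The shortest leg is K2–K3 at 959.9 m.

K2–K3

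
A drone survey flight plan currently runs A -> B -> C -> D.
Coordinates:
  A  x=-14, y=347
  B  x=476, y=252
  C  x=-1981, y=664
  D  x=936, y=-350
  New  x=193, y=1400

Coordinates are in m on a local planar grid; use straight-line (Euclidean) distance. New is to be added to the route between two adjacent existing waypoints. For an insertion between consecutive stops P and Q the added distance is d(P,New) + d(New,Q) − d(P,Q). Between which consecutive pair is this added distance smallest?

Added distance for inserting New between each consecutive pair:
A–B: 1756.4 m
B–C: 986.3 m
C–D: 1108.2 m
Smallest added distance is 986.3 m, inserting between B and C.

between B and C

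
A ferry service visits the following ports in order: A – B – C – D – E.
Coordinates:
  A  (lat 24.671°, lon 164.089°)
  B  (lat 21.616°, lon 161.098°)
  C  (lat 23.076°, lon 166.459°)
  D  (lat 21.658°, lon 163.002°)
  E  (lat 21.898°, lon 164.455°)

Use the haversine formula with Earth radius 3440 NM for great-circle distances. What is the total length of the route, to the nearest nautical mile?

849 NM

Leg distances:
A→B: 246.8 NM  (cumulative 246.8 NM)
B→C: 310.3 NM  (cumulative 557.1 NM)
C→D: 210.0 NM  (cumulative 767.1 NM)
D→E: 82.3 NM  (cumulative 849.3 NM)
Total route length ≈ 849 NM.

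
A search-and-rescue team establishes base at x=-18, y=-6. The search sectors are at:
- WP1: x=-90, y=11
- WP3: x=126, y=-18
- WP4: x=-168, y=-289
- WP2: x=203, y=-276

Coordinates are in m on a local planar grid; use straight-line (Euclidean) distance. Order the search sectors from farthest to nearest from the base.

WP2, WP4, WP3, WP1

Distance from the base at x=-18, y=-6 to each:
WP2 x=203, y=-276: 348.9 m
WP4 x=-168, y=-289: 320.3 m
WP3 x=126, y=-18: 144.5 m
WP1 x=-90, y=11: 74.0 m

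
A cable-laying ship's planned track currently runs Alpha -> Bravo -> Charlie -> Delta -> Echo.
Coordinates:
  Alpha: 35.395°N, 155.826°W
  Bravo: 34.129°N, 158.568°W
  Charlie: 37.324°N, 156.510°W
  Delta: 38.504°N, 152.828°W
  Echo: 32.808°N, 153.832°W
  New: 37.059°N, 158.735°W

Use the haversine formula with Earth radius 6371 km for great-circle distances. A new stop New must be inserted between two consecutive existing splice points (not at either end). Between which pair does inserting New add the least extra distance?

between Bravo and Charlie

Added distance for inserting New between each consecutive pair:
Alpha–Bravo: 358.7 km
Bravo–Charlie: 124.5 km
Charlie–Delta: 394.0 km
Delta–Echo: 553.8 km
Smallest added distance is 124.5 km, inserting between Bravo and Charlie.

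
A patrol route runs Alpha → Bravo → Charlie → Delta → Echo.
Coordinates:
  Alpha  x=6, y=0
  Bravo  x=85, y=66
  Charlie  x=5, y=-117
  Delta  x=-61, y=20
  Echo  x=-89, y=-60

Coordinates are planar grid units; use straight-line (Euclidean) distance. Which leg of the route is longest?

Leg distances:
Alpha→Bravo: 102.9
Bravo→Charlie: 199.7
Charlie→Delta: 152.1
Delta→Echo: 84.8
The longest leg is Bravo–Charlie at 199.7.

Bravo–Charlie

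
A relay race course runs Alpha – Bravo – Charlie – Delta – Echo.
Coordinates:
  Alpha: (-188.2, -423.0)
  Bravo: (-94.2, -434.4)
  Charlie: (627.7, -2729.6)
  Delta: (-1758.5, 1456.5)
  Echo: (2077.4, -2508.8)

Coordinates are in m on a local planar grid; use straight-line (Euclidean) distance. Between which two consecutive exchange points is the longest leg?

Delta–Echo

Leg distances:
Alpha→Bravo: 94.7 m
Bravo→Charlie: 2406.1 m
Charlie→Delta: 4818.4 m
Delta→Echo: 5517.0 m
The longest leg is Delta–Echo at 5517.0 m.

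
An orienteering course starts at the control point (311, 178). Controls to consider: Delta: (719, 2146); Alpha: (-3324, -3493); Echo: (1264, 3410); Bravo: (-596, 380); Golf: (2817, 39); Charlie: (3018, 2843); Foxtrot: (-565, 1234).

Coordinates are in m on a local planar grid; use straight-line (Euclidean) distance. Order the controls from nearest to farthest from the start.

Bravo, Foxtrot, Delta, Golf, Echo, Charlie, Alpha

Distances from the start:
Bravo (-596, 380): 929.2 m
Foxtrot (-565, 1234): 1372.0 m
Delta (719, 2146): 2009.8 m
Golf (2817, 39): 2509.9 m
Echo (1264, 3410): 3369.6 m
Charlie (3018, 2843): 3798.7 m
Alpha (-3324, -3493): 5166.2 m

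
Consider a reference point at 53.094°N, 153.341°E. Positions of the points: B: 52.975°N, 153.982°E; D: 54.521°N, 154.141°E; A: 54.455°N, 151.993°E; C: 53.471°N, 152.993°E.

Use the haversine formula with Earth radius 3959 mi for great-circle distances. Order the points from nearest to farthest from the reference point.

B, C, D, A

Distances from the reference point:
B 52.975°N, 153.982°E: 27.9 mi
C 53.471°N, 152.993°E: 29.8 mi
D 54.521°N, 154.141°E: 103.9 mi
A 54.455°N, 151.993°E: 109.0 mi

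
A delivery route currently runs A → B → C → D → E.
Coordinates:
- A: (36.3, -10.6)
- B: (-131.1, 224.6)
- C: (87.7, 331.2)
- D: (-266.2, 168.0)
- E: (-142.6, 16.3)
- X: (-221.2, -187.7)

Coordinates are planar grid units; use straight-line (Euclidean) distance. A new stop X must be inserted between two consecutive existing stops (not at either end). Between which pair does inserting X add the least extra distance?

Added distance for inserting X between each consecutive pair:
A–B: 445.9
B–C: 782.5
C–D: 572.7
D–E: 381.5
Smallest added distance is 381.5, inserting between D and E.

between D and E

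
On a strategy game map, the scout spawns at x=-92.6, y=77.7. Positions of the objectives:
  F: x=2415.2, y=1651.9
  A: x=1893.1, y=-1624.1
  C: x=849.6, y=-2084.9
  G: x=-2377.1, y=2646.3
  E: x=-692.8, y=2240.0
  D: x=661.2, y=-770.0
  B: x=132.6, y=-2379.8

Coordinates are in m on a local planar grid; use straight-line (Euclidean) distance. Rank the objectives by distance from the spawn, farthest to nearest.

Distances from the spawn:
G x=-2377.1, y=2646.3: 3437.5 m
F x=2415.2, y=1651.9: 2960.9 m
A x=1893.1, y=-1624.1: 2615.2 m
B x=132.6, y=-2379.8: 2467.8 m
C x=849.6, y=-2084.9: 2358.9 m
E x=-692.8, y=2240.0: 2244.1 m
D x=661.2, y=-770.0: 1134.4 m

G, F, A, B, C, E, D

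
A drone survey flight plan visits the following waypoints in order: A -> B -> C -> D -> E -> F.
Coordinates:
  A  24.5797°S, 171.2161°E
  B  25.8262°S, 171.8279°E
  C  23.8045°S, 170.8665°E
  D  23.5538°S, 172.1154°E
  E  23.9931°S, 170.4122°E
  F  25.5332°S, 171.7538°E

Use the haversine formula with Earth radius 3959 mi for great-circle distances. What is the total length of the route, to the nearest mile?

575 mi

Leg distances:
A→B: 94.2 mi  (cumulative 94.2 mi)
B→C: 152.1 mi  (cumulative 246.4 mi)
C→D: 80.9 mi  (cumulative 327.3 mi)
D→E: 111.9 mi  (cumulative 439.2 mi)
E→F: 135.7 mi  (cumulative 574.9 mi)
Total route length ≈ 575 mi.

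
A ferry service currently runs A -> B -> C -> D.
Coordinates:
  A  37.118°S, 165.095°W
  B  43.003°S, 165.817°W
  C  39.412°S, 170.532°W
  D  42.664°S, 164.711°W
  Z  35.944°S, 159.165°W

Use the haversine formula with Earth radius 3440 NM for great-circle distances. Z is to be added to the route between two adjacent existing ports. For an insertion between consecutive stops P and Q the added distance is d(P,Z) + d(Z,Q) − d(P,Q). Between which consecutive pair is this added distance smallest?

between A and B

Added distance for inserting Z between each consecutive pair:
A–B: 463.4 NM
B–C: 799.1 NM
C–D: 728.9 NM
Smallest added distance is 463.4 NM, inserting between A and B.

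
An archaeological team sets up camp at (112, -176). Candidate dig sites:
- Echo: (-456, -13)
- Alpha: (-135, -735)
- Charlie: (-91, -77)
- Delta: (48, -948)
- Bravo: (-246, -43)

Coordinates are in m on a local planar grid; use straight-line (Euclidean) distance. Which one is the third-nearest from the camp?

Distance to each, sorted:
Charlie: 225.9 m
Bravo: 381.9 m
Echo: 590.9 m
Alpha: 611.1 m
Delta: 774.6 m
The third-nearest is Echo at 590.9 m.

Echo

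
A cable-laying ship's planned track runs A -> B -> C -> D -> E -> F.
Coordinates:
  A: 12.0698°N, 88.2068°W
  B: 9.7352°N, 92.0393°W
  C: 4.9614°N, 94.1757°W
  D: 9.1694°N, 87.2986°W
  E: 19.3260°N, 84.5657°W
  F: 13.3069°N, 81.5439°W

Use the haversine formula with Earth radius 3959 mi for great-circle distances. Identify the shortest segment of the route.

Leg distances:
A→B: 306.0 mi
B→C: 360.9 mi
C→D: 553.9 mi
D→E: 725.2 mi
E→F: 461.6 mi
The shortest leg is A–B at 306.0 mi.

A–B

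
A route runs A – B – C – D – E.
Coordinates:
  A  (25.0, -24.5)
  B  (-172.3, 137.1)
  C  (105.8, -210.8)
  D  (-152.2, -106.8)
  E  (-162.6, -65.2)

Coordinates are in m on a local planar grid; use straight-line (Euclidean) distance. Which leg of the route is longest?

B–C

Leg distances:
A→B: 255.0 m
B→C: 445.4 m
C→D: 278.2 m
D→E: 42.9 m
The longest leg is B–C at 445.4 m.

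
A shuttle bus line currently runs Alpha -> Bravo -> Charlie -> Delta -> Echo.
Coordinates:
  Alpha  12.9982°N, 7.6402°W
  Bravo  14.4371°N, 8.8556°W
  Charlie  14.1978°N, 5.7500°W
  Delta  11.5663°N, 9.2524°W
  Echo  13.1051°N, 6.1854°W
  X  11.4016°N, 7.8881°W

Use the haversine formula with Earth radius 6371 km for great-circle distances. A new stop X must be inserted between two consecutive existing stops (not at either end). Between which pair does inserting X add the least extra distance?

between Delta and Echo

Added distance for inserting X between each consecutive pair:
Alpha–Bravo: 326.0 km
Bravo–Charlie: 405.6 km
Charlie–Delta: 58.3 km
Delta–Echo: 40.1 km
Smallest added distance is 40.1 km, inserting between Delta and Echo.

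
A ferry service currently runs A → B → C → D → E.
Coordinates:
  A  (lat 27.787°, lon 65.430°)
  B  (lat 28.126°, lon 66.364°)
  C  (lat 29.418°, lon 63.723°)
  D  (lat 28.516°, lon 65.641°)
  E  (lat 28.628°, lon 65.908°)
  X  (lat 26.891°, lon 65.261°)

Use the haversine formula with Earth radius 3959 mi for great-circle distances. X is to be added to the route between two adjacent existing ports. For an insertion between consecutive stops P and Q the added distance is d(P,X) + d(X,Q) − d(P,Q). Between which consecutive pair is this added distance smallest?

Added distance for inserting X between each consecutive pair:
A–B: 110.0 mi
B–C: 123.8 mi
C–D: 181.2 mi
D–E: 223.1 mi
Smallest added distance is 110.0 mi, inserting between A and B.

between A and B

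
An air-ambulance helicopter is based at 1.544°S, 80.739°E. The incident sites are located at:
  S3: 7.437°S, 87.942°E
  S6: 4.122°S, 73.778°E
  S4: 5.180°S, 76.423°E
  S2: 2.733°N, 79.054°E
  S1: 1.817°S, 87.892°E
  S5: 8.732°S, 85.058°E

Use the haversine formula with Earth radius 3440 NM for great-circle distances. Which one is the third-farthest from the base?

S6

Distance to each, sorted:
S3: 557.6 NM
S5: 502.9 NM
S6: 445.2 NM
S1: 429.6 NM
S4: 338.5 NM
S2: 276.0 NM
The third-farthest is S6 at 445.2 NM.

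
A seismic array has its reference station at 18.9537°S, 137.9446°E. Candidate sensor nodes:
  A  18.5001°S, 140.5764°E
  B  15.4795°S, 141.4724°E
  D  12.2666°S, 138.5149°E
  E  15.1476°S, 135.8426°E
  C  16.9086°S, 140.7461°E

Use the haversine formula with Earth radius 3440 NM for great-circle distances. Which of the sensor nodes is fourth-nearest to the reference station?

B

Distances from the reference station (18.9537°S, 137.9446°E):
A: 152.1 NM
C: 201.7 NM
E: 258.4 NM
B: 290.6 NM
D: 402.8 NM
The fourth-nearest is B at 290.6 NM.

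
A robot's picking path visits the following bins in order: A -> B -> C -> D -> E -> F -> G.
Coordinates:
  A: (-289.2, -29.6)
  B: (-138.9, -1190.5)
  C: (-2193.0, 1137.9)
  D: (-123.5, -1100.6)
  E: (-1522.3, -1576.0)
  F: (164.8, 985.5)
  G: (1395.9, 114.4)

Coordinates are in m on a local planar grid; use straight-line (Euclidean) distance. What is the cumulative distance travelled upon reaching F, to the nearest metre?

11869 m

Leg distances:
A→B: 1170.6 m  (cumulative 1170.6 m)
B→C: 3105.0 m  (cumulative 4275.5 m)
C→D: 3048.6 m  (cumulative 7324.1 m)
D→E: 1477.4 m  (cumulative 8801.5 m)
E→F: 3067.2 m  (cumulative 11868.7 m)
Cumulative distance at F ≈ 11869 m.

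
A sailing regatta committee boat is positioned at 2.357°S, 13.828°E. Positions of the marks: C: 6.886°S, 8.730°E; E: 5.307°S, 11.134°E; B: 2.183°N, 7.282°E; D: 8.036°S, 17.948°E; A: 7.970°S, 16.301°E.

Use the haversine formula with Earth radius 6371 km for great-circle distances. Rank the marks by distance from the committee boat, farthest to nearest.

Distances from the committee boat:
B 2.183°N, 7.282°E: 885.7 km
D 8.036°S, 17.948°E: 778.9 km
C 6.886°S, 8.730°E: 756.8 km
A 7.970°S, 16.301°E: 681.5 km
E 5.307°S, 11.134°E: 443.8 km

B, D, C, A, E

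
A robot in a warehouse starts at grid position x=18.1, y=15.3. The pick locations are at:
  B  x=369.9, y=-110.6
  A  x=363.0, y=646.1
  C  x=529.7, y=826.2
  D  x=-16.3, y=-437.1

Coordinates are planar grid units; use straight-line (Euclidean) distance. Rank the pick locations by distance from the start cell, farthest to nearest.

C, A, D, B

Distance from the start cell at x=18.1, y=15.3 to each:
C x=529.7, y=826.2: 958.8
A x=363.0, y=646.1: 718.9
D x=-16.3, y=-437.1: 453.7
B x=369.9, y=-110.6: 373.6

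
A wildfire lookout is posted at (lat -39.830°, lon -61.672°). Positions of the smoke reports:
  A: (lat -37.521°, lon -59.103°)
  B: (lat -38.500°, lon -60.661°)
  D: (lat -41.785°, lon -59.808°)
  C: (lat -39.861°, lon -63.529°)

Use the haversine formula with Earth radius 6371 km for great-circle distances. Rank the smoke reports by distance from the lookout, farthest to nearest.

Distance from the lookout at (lat -39.830°, lon -61.672°) to each:
A (lat -37.521°, lon -59.103°): 340.0 km
D (lat -41.785°, lon -59.808°): 268.1 km
B (lat -38.500°, lon -60.661°): 171.7 km
C (lat -39.861°, lon -63.529°): 158.6 km

A, D, B, C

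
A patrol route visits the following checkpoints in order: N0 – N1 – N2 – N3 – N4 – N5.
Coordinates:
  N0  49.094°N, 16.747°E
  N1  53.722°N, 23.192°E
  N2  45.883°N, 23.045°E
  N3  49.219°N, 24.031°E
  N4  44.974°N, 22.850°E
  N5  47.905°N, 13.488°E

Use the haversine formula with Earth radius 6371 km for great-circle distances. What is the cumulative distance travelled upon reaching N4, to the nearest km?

Leg distances:
N0→N1: 681.1 km  (cumulative 681.1 km)
N1→N2: 871.7 km  (cumulative 1552.8 km)
N2→N3: 378.2 km  (cumulative 1931.1 km)
N3→N4: 480.4 km  (cumulative 2411.5 km)
Cumulative distance at N4 ≈ 2411 km.

2411 km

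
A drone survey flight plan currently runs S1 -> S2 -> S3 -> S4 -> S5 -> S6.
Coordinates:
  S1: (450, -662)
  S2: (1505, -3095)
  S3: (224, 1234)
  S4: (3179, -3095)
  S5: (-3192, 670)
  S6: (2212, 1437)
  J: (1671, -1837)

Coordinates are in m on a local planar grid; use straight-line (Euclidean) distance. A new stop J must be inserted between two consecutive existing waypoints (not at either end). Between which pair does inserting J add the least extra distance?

between S4 and S5

Added distance for inserting J between each consecutive pair:
S1–S2: 311.6 m
S2–S3: 149.2 m
S3–S4: 117.3 m
S4–S5: 34.7 m
S5–S6: 3331.4 m
Smallest added distance is 34.7 m, inserting between S4 and S5.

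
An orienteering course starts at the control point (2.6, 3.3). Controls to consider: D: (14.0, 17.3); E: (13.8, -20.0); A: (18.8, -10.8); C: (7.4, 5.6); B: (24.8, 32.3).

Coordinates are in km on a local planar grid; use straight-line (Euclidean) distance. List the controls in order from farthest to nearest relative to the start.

B, E, A, D, C

Distances from the start:
B (24.8, 32.3): 36.5 km
E (13.8, -20.0): 25.9 km
A (18.8, -10.8): 21.5 km
D (14.0, 17.3): 18.1 km
C (7.4, 5.6): 5.3 km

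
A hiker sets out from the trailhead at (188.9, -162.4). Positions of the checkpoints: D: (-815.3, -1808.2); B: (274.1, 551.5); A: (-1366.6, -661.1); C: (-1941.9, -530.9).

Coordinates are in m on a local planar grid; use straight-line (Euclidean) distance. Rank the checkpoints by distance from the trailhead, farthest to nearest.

C, D, A, B

Distance from the trailhead at (188.9, -162.4) to each:
C (-1941.9, -530.9): 2162.4 m
D (-815.3, -1808.2): 1928.0 m
A (-1366.6, -661.1): 1633.5 m
B (274.1, 551.5): 719.0 m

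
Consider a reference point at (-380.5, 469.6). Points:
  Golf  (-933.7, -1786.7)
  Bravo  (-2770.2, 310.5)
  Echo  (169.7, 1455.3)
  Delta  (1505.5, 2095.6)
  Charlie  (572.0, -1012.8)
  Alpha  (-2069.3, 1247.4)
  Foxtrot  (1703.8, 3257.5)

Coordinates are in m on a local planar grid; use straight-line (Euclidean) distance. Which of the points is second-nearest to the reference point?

Charlie

Distances from the reference point ((-380.5, 469.6)):
Echo: 1128.9 m
Charlie: 1762.0 m
Alpha: 1859.3 m
Golf: 2323.1 m
Bravo: 2395.0 m
Delta: 2490.2 m
Foxtrot: 3480.9 m
The second-nearest is Charlie at 1762.0 m.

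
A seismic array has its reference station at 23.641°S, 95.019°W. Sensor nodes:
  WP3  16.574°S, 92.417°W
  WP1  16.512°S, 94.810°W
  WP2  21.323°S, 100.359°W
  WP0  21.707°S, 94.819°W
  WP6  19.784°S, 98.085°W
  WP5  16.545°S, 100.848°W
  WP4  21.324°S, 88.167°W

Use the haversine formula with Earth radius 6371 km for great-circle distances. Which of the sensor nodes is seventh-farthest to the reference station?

Distances from the reference station (23.641°S, 95.019°W):
WP5: 996.2 km
WP3: 831.4 km
WP1: 793.0 km
WP4: 749.5 km
WP2: 606.1 km
WP6: 533.1 km
WP0: 216.0 km
The seventh-farthest is WP0 at 216.0 km.

WP0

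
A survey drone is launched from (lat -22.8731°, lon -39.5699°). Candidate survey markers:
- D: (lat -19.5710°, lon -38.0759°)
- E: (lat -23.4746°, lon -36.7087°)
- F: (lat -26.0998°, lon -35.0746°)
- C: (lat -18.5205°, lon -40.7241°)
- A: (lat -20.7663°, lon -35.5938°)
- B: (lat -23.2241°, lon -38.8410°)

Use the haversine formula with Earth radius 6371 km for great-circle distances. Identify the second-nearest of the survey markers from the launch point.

E

Distance to each, sorted:
B: 84.2 km
E: 300.0 km
D: 398.5 km
A: 472.6 km
C: 498.6 km
F: 579.3 km
The second-nearest is E at 300.0 km.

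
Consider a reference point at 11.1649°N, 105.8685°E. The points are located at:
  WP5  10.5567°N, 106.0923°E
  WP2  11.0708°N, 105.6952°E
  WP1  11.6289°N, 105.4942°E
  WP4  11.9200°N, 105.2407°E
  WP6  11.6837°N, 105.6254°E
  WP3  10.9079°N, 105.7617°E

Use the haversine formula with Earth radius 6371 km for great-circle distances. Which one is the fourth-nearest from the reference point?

Distance to each, sorted:
WP2: 21.6 km
WP3: 30.9 km
WP6: 63.5 km
WP1: 65.8 km
WP5: 71.9 km
WP4: 108.3 km
The fourth-nearest is WP1 at 65.8 km.

WP1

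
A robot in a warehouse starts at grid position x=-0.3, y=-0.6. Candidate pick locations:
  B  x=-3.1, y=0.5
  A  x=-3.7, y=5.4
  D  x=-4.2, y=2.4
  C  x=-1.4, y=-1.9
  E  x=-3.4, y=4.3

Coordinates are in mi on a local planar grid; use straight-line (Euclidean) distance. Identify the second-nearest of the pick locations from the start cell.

Distance to each, sorted:
C: 1.7 mi
B: 3.0 mi
D: 4.9 mi
E: 5.8 mi
A: 6.9 mi
The second-nearest is B at 3.0 mi.

B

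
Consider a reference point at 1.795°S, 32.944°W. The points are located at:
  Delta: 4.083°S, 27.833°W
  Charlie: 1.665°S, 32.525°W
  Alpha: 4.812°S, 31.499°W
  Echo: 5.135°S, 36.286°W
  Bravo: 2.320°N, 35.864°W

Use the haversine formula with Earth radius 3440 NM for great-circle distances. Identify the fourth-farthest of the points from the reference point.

Distances from the reference point (1.795°S, 32.944°W):
Delta: 335.8 NM
Bravo: 302.9 NM
Echo: 283.4 NM
Alpha: 200.8 NM
Charlie: 26.3 NM
The fourth-farthest is Alpha at 200.8 NM.

Alpha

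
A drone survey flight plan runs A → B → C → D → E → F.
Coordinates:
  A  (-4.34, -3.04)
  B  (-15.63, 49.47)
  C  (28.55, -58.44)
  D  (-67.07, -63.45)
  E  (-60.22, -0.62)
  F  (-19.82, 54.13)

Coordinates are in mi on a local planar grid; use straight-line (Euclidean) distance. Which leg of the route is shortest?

A–B

Leg distances:
A→B: 53.7 mi
B→C: 116.6 mi
C→D: 95.8 mi
D→E: 63.2 mi
E→F: 68.0 mi
The shortest leg is A–B at 53.7 mi.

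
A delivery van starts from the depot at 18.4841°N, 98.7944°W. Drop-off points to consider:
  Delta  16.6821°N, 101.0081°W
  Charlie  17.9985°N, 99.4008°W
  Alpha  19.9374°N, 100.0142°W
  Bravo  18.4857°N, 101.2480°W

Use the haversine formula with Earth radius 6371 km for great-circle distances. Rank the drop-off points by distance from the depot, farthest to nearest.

Delta, Bravo, Alpha, Charlie

Distance from the depot at 18.4841°N, 98.7944°W to each:
Delta 16.6821°N, 101.0081°W: 308.6 km
Bravo 18.4857°N, 101.2480°W: 258.8 km
Alpha 19.9374°N, 100.0142°W: 206.2 km
Charlie 17.9985°N, 99.4008°W: 83.8 km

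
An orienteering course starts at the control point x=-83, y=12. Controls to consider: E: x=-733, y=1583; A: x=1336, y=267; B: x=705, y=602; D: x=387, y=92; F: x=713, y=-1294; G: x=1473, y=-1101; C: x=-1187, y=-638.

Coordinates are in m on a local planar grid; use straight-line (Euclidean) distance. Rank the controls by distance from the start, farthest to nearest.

G, E, F, A, C, B, D

Computing each straight-line distance from x=-83, y=12:
G x=1473, y=-1101: 1913.1 m
E x=-733, y=1583: 1700.2 m
F x=713, y=-1294: 1529.5 m
A x=1336, y=267: 1441.7 m
C x=-1187, y=-638: 1281.1 m
B x=705, y=602: 984.4 m
D x=387, y=92: 476.8 m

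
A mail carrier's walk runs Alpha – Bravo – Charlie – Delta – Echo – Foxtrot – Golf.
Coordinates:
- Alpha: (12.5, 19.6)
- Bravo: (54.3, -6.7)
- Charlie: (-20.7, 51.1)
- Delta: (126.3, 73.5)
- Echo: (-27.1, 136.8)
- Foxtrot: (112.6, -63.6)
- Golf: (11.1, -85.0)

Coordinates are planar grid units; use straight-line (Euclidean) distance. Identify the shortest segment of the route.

Alpha–Bravo

Leg distances:
Alpha→Bravo: 49.4
Bravo→Charlie: 94.7
Charlie→Delta: 148.7
Delta→Echo: 165.9
Echo→Foxtrot: 244.3
Foxtrot→Golf: 103.7
The shortest leg is Alpha–Bravo at 49.4.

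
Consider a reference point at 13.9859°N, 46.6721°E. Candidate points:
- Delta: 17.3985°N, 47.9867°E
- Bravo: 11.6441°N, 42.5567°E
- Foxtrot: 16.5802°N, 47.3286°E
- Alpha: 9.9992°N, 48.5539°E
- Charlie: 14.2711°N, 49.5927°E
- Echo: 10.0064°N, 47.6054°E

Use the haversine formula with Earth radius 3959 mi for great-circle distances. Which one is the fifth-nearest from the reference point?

Alpha

Distances from the reference point (13.9859°N, 46.6721°E):
Foxtrot: 184.5 mi
Charlie: 196.7 mi
Delta: 251.5 mi
Echo: 282.1 mi
Alpha: 303.4 mi
Bravo: 321.0 mi
The fifth-nearest is Alpha at 303.4 mi.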